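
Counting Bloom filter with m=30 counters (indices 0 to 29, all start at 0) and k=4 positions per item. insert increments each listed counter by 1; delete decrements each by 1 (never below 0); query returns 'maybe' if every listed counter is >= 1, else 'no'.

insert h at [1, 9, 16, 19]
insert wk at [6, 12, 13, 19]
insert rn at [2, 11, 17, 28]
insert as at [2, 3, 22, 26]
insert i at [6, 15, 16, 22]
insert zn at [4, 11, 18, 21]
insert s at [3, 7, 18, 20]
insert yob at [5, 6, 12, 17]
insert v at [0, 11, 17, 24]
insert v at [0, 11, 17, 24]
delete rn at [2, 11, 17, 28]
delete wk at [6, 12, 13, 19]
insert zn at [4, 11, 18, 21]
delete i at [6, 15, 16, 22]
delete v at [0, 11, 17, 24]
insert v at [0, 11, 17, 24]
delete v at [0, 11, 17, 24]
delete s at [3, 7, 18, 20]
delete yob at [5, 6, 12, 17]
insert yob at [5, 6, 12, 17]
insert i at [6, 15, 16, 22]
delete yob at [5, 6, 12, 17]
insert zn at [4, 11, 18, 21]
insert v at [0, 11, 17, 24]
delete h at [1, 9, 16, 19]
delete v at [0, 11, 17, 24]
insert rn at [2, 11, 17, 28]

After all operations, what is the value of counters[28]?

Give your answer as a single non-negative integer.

Step 1: insert h at [1, 9, 16, 19] -> counters=[0,1,0,0,0,0,0,0,0,1,0,0,0,0,0,0,1,0,0,1,0,0,0,0,0,0,0,0,0,0]
Step 2: insert wk at [6, 12, 13, 19] -> counters=[0,1,0,0,0,0,1,0,0,1,0,0,1,1,0,0,1,0,0,2,0,0,0,0,0,0,0,0,0,0]
Step 3: insert rn at [2, 11, 17, 28] -> counters=[0,1,1,0,0,0,1,0,0,1,0,1,1,1,0,0,1,1,0,2,0,0,0,0,0,0,0,0,1,0]
Step 4: insert as at [2, 3, 22, 26] -> counters=[0,1,2,1,0,0,1,0,0,1,0,1,1,1,0,0,1,1,0,2,0,0,1,0,0,0,1,0,1,0]
Step 5: insert i at [6, 15, 16, 22] -> counters=[0,1,2,1,0,0,2,0,0,1,0,1,1,1,0,1,2,1,0,2,0,0,2,0,0,0,1,0,1,0]
Step 6: insert zn at [4, 11, 18, 21] -> counters=[0,1,2,1,1,0,2,0,0,1,0,2,1,1,0,1,2,1,1,2,0,1,2,0,0,0,1,0,1,0]
Step 7: insert s at [3, 7, 18, 20] -> counters=[0,1,2,2,1,0,2,1,0,1,0,2,1,1,0,1,2,1,2,2,1,1,2,0,0,0,1,0,1,0]
Step 8: insert yob at [5, 6, 12, 17] -> counters=[0,1,2,2,1,1,3,1,0,1,0,2,2,1,0,1,2,2,2,2,1,1,2,0,0,0,1,0,1,0]
Step 9: insert v at [0, 11, 17, 24] -> counters=[1,1,2,2,1,1,3,1,0,1,0,3,2,1,0,1,2,3,2,2,1,1,2,0,1,0,1,0,1,0]
Step 10: insert v at [0, 11, 17, 24] -> counters=[2,1,2,2,1,1,3,1,0,1,0,4,2,1,0,1,2,4,2,2,1,1,2,0,2,0,1,0,1,0]
Step 11: delete rn at [2, 11, 17, 28] -> counters=[2,1,1,2,1,1,3,1,0,1,0,3,2,1,0,1,2,3,2,2,1,1,2,0,2,0,1,0,0,0]
Step 12: delete wk at [6, 12, 13, 19] -> counters=[2,1,1,2,1,1,2,1,0,1,0,3,1,0,0,1,2,3,2,1,1,1,2,0,2,0,1,0,0,0]
Step 13: insert zn at [4, 11, 18, 21] -> counters=[2,1,1,2,2,1,2,1,0,1,0,4,1,0,0,1,2,3,3,1,1,2,2,0,2,0,1,0,0,0]
Step 14: delete i at [6, 15, 16, 22] -> counters=[2,1,1,2,2,1,1,1,0,1,0,4,1,0,0,0,1,3,3,1,1,2,1,0,2,0,1,0,0,0]
Step 15: delete v at [0, 11, 17, 24] -> counters=[1,1,1,2,2,1,1,1,0,1,0,3,1,0,0,0,1,2,3,1,1,2,1,0,1,0,1,0,0,0]
Step 16: insert v at [0, 11, 17, 24] -> counters=[2,1,1,2,2,1,1,1,0,1,0,4,1,0,0,0,1,3,3,1,1,2,1,0,2,0,1,0,0,0]
Step 17: delete v at [0, 11, 17, 24] -> counters=[1,1,1,2,2,1,1,1,0,1,0,3,1,0,0,0,1,2,3,1,1,2,1,0,1,0,1,0,0,0]
Step 18: delete s at [3, 7, 18, 20] -> counters=[1,1,1,1,2,1,1,0,0,1,0,3,1,0,0,0,1,2,2,1,0,2,1,0,1,0,1,0,0,0]
Step 19: delete yob at [5, 6, 12, 17] -> counters=[1,1,1,1,2,0,0,0,0,1,0,3,0,0,0,0,1,1,2,1,0,2,1,0,1,0,1,0,0,0]
Step 20: insert yob at [5, 6, 12, 17] -> counters=[1,1,1,1,2,1,1,0,0,1,0,3,1,0,0,0,1,2,2,1,0,2,1,0,1,0,1,0,0,0]
Step 21: insert i at [6, 15, 16, 22] -> counters=[1,1,1,1,2,1,2,0,0,1,0,3,1,0,0,1,2,2,2,1,0,2,2,0,1,0,1,0,0,0]
Step 22: delete yob at [5, 6, 12, 17] -> counters=[1,1,1,1,2,0,1,0,0,1,0,3,0,0,0,1,2,1,2,1,0,2,2,0,1,0,1,0,0,0]
Step 23: insert zn at [4, 11, 18, 21] -> counters=[1,1,1,1,3,0,1,0,0,1,0,4,0,0,0,1,2,1,3,1,0,3,2,0,1,0,1,0,0,0]
Step 24: insert v at [0, 11, 17, 24] -> counters=[2,1,1,1,3,0,1,0,0,1,0,5,0,0,0,1,2,2,3,1,0,3,2,0,2,0,1,0,0,0]
Step 25: delete h at [1, 9, 16, 19] -> counters=[2,0,1,1,3,0,1,0,0,0,0,5,0,0,0,1,1,2,3,0,0,3,2,0,2,0,1,0,0,0]
Step 26: delete v at [0, 11, 17, 24] -> counters=[1,0,1,1,3,0,1,0,0,0,0,4,0,0,0,1,1,1,3,0,0,3,2,0,1,0,1,0,0,0]
Step 27: insert rn at [2, 11, 17, 28] -> counters=[1,0,2,1,3,0,1,0,0,0,0,5,0,0,0,1,1,2,3,0,0,3,2,0,1,0,1,0,1,0]
Final counters=[1,0,2,1,3,0,1,0,0,0,0,5,0,0,0,1,1,2,3,0,0,3,2,0,1,0,1,0,1,0] -> counters[28]=1

Answer: 1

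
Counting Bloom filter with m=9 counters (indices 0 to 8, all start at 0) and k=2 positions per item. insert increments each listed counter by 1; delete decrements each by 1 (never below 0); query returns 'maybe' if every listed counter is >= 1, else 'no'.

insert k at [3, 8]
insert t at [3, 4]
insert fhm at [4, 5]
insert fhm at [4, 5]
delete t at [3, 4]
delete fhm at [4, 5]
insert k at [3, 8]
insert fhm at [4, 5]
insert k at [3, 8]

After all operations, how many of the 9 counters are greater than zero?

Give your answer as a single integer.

Answer: 4

Derivation:
Step 1: insert k at [3, 8] -> counters=[0,0,0,1,0,0,0,0,1]
Step 2: insert t at [3, 4] -> counters=[0,0,0,2,1,0,0,0,1]
Step 3: insert fhm at [4, 5] -> counters=[0,0,0,2,2,1,0,0,1]
Step 4: insert fhm at [4, 5] -> counters=[0,0,0,2,3,2,0,0,1]
Step 5: delete t at [3, 4] -> counters=[0,0,0,1,2,2,0,0,1]
Step 6: delete fhm at [4, 5] -> counters=[0,0,0,1,1,1,0,0,1]
Step 7: insert k at [3, 8] -> counters=[0,0,0,2,1,1,0,0,2]
Step 8: insert fhm at [4, 5] -> counters=[0,0,0,2,2,2,0,0,2]
Step 9: insert k at [3, 8] -> counters=[0,0,0,3,2,2,0,0,3]
Final counters=[0,0,0,3,2,2,0,0,3] -> 4 nonzero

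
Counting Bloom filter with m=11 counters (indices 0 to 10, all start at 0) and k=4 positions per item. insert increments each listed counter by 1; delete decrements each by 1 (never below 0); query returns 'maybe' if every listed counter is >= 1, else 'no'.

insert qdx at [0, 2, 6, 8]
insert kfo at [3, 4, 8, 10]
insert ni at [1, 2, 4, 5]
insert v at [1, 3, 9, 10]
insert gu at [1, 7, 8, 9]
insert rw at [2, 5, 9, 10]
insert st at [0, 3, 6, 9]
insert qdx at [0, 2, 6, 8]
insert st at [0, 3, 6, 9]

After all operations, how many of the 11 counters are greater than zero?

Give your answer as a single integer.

Answer: 11

Derivation:
Step 1: insert qdx at [0, 2, 6, 8] -> counters=[1,0,1,0,0,0,1,0,1,0,0]
Step 2: insert kfo at [3, 4, 8, 10] -> counters=[1,0,1,1,1,0,1,0,2,0,1]
Step 3: insert ni at [1, 2, 4, 5] -> counters=[1,1,2,1,2,1,1,0,2,0,1]
Step 4: insert v at [1, 3, 9, 10] -> counters=[1,2,2,2,2,1,1,0,2,1,2]
Step 5: insert gu at [1, 7, 8, 9] -> counters=[1,3,2,2,2,1,1,1,3,2,2]
Step 6: insert rw at [2, 5, 9, 10] -> counters=[1,3,3,2,2,2,1,1,3,3,3]
Step 7: insert st at [0, 3, 6, 9] -> counters=[2,3,3,3,2,2,2,1,3,4,3]
Step 8: insert qdx at [0, 2, 6, 8] -> counters=[3,3,4,3,2,2,3,1,4,4,3]
Step 9: insert st at [0, 3, 6, 9] -> counters=[4,3,4,4,2,2,4,1,4,5,3]
Final counters=[4,3,4,4,2,2,4,1,4,5,3] -> 11 nonzero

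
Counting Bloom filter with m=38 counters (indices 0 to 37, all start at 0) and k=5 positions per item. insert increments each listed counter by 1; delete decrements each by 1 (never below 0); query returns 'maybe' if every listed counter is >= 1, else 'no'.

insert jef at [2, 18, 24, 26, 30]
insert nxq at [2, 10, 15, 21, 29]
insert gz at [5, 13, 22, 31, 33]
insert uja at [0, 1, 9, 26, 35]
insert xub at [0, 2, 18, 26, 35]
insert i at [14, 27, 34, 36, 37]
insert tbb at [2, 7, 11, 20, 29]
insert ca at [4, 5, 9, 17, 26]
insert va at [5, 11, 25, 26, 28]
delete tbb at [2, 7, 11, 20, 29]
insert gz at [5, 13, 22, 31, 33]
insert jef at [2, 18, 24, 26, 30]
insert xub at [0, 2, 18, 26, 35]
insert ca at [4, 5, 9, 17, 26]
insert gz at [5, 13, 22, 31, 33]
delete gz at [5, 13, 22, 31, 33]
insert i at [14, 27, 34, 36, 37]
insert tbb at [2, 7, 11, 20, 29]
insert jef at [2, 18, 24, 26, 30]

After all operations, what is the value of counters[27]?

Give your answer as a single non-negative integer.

Step 1: insert jef at [2, 18, 24, 26, 30] -> counters=[0,0,1,0,0,0,0,0,0,0,0,0,0,0,0,0,0,0,1,0,0,0,0,0,1,0,1,0,0,0,1,0,0,0,0,0,0,0]
Step 2: insert nxq at [2, 10, 15, 21, 29] -> counters=[0,0,2,0,0,0,0,0,0,0,1,0,0,0,0,1,0,0,1,0,0,1,0,0,1,0,1,0,0,1,1,0,0,0,0,0,0,0]
Step 3: insert gz at [5, 13, 22, 31, 33] -> counters=[0,0,2,0,0,1,0,0,0,0,1,0,0,1,0,1,0,0,1,0,0,1,1,0,1,0,1,0,0,1,1,1,0,1,0,0,0,0]
Step 4: insert uja at [0, 1, 9, 26, 35] -> counters=[1,1,2,0,0,1,0,0,0,1,1,0,0,1,0,1,0,0,1,0,0,1,1,0,1,0,2,0,0,1,1,1,0,1,0,1,0,0]
Step 5: insert xub at [0, 2, 18, 26, 35] -> counters=[2,1,3,0,0,1,0,0,0,1,1,0,0,1,0,1,0,0,2,0,0,1,1,0,1,0,3,0,0,1,1,1,0,1,0,2,0,0]
Step 6: insert i at [14, 27, 34, 36, 37] -> counters=[2,1,3,0,0,1,0,0,0,1,1,0,0,1,1,1,0,0,2,0,0,1,1,0,1,0,3,1,0,1,1,1,0,1,1,2,1,1]
Step 7: insert tbb at [2, 7, 11, 20, 29] -> counters=[2,1,4,0,0,1,0,1,0,1,1,1,0,1,1,1,0,0,2,0,1,1,1,0,1,0,3,1,0,2,1,1,0,1,1,2,1,1]
Step 8: insert ca at [4, 5, 9, 17, 26] -> counters=[2,1,4,0,1,2,0,1,0,2,1,1,0,1,1,1,0,1,2,0,1,1,1,0,1,0,4,1,0,2,1,1,0,1,1,2,1,1]
Step 9: insert va at [5, 11, 25, 26, 28] -> counters=[2,1,4,0,1,3,0,1,0,2,1,2,0,1,1,1,0,1,2,0,1,1,1,0,1,1,5,1,1,2,1,1,0,1,1,2,1,1]
Step 10: delete tbb at [2, 7, 11, 20, 29] -> counters=[2,1,3,0,1,3,0,0,0,2,1,1,0,1,1,1,0,1,2,0,0,1,1,0,1,1,5,1,1,1,1,1,0,1,1,2,1,1]
Step 11: insert gz at [5, 13, 22, 31, 33] -> counters=[2,1,3,0,1,4,0,0,0,2,1,1,0,2,1,1,0,1,2,0,0,1,2,0,1,1,5,1,1,1,1,2,0,2,1,2,1,1]
Step 12: insert jef at [2, 18, 24, 26, 30] -> counters=[2,1,4,0,1,4,0,0,0,2,1,1,0,2,1,1,0,1,3,0,0,1,2,0,2,1,6,1,1,1,2,2,0,2,1,2,1,1]
Step 13: insert xub at [0, 2, 18, 26, 35] -> counters=[3,1,5,0,1,4,0,0,0,2,1,1,0,2,1,1,0,1,4,0,0,1,2,0,2,1,7,1,1,1,2,2,0,2,1,3,1,1]
Step 14: insert ca at [4, 5, 9, 17, 26] -> counters=[3,1,5,0,2,5,0,0,0,3,1,1,0,2,1,1,0,2,4,0,0,1,2,0,2,1,8,1,1,1,2,2,0,2,1,3,1,1]
Step 15: insert gz at [5, 13, 22, 31, 33] -> counters=[3,1,5,0,2,6,0,0,0,3,1,1,0,3,1,1,0,2,4,0,0,1,3,0,2,1,8,1,1,1,2,3,0,3,1,3,1,1]
Step 16: delete gz at [5, 13, 22, 31, 33] -> counters=[3,1,5,0,2,5,0,0,0,3,1,1,0,2,1,1,0,2,4,0,0,1,2,0,2,1,8,1,1,1,2,2,0,2,1,3,1,1]
Step 17: insert i at [14, 27, 34, 36, 37] -> counters=[3,1,5,0,2,5,0,0,0,3,1,1,0,2,2,1,0,2,4,0,0,1,2,0,2,1,8,2,1,1,2,2,0,2,2,3,2,2]
Step 18: insert tbb at [2, 7, 11, 20, 29] -> counters=[3,1,6,0,2,5,0,1,0,3,1,2,0,2,2,1,0,2,4,0,1,1,2,0,2,1,8,2,1,2,2,2,0,2,2,3,2,2]
Step 19: insert jef at [2, 18, 24, 26, 30] -> counters=[3,1,7,0,2,5,0,1,0,3,1,2,0,2,2,1,0,2,5,0,1,1,2,0,3,1,9,2,1,2,3,2,0,2,2,3,2,2]
Final counters=[3,1,7,0,2,5,0,1,0,3,1,2,0,2,2,1,0,2,5,0,1,1,2,0,3,1,9,2,1,2,3,2,0,2,2,3,2,2] -> counters[27]=2

Answer: 2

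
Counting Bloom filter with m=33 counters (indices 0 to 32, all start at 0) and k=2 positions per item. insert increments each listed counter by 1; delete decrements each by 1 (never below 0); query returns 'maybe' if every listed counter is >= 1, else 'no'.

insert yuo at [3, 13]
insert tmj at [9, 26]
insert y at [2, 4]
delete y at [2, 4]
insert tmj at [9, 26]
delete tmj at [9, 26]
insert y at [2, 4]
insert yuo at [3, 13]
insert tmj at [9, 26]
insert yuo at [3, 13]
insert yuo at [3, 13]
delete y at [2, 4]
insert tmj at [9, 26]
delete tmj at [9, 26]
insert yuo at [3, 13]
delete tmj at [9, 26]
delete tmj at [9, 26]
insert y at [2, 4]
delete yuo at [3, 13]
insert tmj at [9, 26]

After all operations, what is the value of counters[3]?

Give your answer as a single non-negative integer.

Step 1: insert yuo at [3, 13] -> counters=[0,0,0,1,0,0,0,0,0,0,0,0,0,1,0,0,0,0,0,0,0,0,0,0,0,0,0,0,0,0,0,0,0]
Step 2: insert tmj at [9, 26] -> counters=[0,0,0,1,0,0,0,0,0,1,0,0,0,1,0,0,0,0,0,0,0,0,0,0,0,0,1,0,0,0,0,0,0]
Step 3: insert y at [2, 4] -> counters=[0,0,1,1,1,0,0,0,0,1,0,0,0,1,0,0,0,0,0,0,0,0,0,0,0,0,1,0,0,0,0,0,0]
Step 4: delete y at [2, 4] -> counters=[0,0,0,1,0,0,0,0,0,1,0,0,0,1,0,0,0,0,0,0,0,0,0,0,0,0,1,0,0,0,0,0,0]
Step 5: insert tmj at [9, 26] -> counters=[0,0,0,1,0,0,0,0,0,2,0,0,0,1,0,0,0,0,0,0,0,0,0,0,0,0,2,0,0,0,0,0,0]
Step 6: delete tmj at [9, 26] -> counters=[0,0,0,1,0,0,0,0,0,1,0,0,0,1,0,0,0,0,0,0,0,0,0,0,0,0,1,0,0,0,0,0,0]
Step 7: insert y at [2, 4] -> counters=[0,0,1,1,1,0,0,0,0,1,0,0,0,1,0,0,0,0,0,0,0,0,0,0,0,0,1,0,0,0,0,0,0]
Step 8: insert yuo at [3, 13] -> counters=[0,0,1,2,1,0,0,0,0,1,0,0,0,2,0,0,0,0,0,0,0,0,0,0,0,0,1,0,0,0,0,0,0]
Step 9: insert tmj at [9, 26] -> counters=[0,0,1,2,1,0,0,0,0,2,0,0,0,2,0,0,0,0,0,0,0,0,0,0,0,0,2,0,0,0,0,0,0]
Step 10: insert yuo at [3, 13] -> counters=[0,0,1,3,1,0,0,0,0,2,0,0,0,3,0,0,0,0,0,0,0,0,0,0,0,0,2,0,0,0,0,0,0]
Step 11: insert yuo at [3, 13] -> counters=[0,0,1,4,1,0,0,0,0,2,0,0,0,4,0,0,0,0,0,0,0,0,0,0,0,0,2,0,0,0,0,0,0]
Step 12: delete y at [2, 4] -> counters=[0,0,0,4,0,0,0,0,0,2,0,0,0,4,0,0,0,0,0,0,0,0,0,0,0,0,2,0,0,0,0,0,0]
Step 13: insert tmj at [9, 26] -> counters=[0,0,0,4,0,0,0,0,0,3,0,0,0,4,0,0,0,0,0,0,0,0,0,0,0,0,3,0,0,0,0,0,0]
Step 14: delete tmj at [9, 26] -> counters=[0,0,0,4,0,0,0,0,0,2,0,0,0,4,0,0,0,0,0,0,0,0,0,0,0,0,2,0,0,0,0,0,0]
Step 15: insert yuo at [3, 13] -> counters=[0,0,0,5,0,0,0,0,0,2,0,0,0,5,0,0,0,0,0,0,0,0,0,0,0,0,2,0,0,0,0,0,0]
Step 16: delete tmj at [9, 26] -> counters=[0,0,0,5,0,0,0,0,0,1,0,0,0,5,0,0,0,0,0,0,0,0,0,0,0,0,1,0,0,0,0,0,0]
Step 17: delete tmj at [9, 26] -> counters=[0,0,0,5,0,0,0,0,0,0,0,0,0,5,0,0,0,0,0,0,0,0,0,0,0,0,0,0,0,0,0,0,0]
Step 18: insert y at [2, 4] -> counters=[0,0,1,5,1,0,0,0,0,0,0,0,0,5,0,0,0,0,0,0,0,0,0,0,0,0,0,0,0,0,0,0,0]
Step 19: delete yuo at [3, 13] -> counters=[0,0,1,4,1,0,0,0,0,0,0,0,0,4,0,0,0,0,0,0,0,0,0,0,0,0,0,0,0,0,0,0,0]
Step 20: insert tmj at [9, 26] -> counters=[0,0,1,4,1,0,0,0,0,1,0,0,0,4,0,0,0,0,0,0,0,0,0,0,0,0,1,0,0,0,0,0,0]
Final counters=[0,0,1,4,1,0,0,0,0,1,0,0,0,4,0,0,0,0,0,0,0,0,0,0,0,0,1,0,0,0,0,0,0] -> counters[3]=4

Answer: 4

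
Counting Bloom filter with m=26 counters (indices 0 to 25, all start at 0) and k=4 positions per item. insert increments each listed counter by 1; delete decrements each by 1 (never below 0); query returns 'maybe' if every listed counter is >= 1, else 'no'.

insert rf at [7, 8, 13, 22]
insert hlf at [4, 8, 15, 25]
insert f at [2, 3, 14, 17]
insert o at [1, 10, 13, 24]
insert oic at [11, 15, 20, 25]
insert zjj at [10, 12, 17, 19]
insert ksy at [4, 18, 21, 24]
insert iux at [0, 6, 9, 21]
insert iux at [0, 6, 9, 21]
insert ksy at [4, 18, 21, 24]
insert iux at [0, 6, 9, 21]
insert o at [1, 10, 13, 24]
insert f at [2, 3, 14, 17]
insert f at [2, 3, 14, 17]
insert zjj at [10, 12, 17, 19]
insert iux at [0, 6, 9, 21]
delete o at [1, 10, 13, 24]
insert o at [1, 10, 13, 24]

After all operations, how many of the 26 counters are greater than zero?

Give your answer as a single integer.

Answer: 23

Derivation:
Step 1: insert rf at [7, 8, 13, 22] -> counters=[0,0,0,0,0,0,0,1,1,0,0,0,0,1,0,0,0,0,0,0,0,0,1,0,0,0]
Step 2: insert hlf at [4, 8, 15, 25] -> counters=[0,0,0,0,1,0,0,1,2,0,0,0,0,1,0,1,0,0,0,0,0,0,1,0,0,1]
Step 3: insert f at [2, 3, 14, 17] -> counters=[0,0,1,1,1,0,0,1,2,0,0,0,0,1,1,1,0,1,0,0,0,0,1,0,0,1]
Step 4: insert o at [1, 10, 13, 24] -> counters=[0,1,1,1,1,0,0,1,2,0,1,0,0,2,1,1,0,1,0,0,0,0,1,0,1,1]
Step 5: insert oic at [11, 15, 20, 25] -> counters=[0,1,1,1,1,0,0,1,2,0,1,1,0,2,1,2,0,1,0,0,1,0,1,0,1,2]
Step 6: insert zjj at [10, 12, 17, 19] -> counters=[0,1,1,1,1,0,0,1,2,0,2,1,1,2,1,2,0,2,0,1,1,0,1,0,1,2]
Step 7: insert ksy at [4, 18, 21, 24] -> counters=[0,1,1,1,2,0,0,1,2,0,2,1,1,2,1,2,0,2,1,1,1,1,1,0,2,2]
Step 8: insert iux at [0, 6, 9, 21] -> counters=[1,1,1,1,2,0,1,1,2,1,2,1,1,2,1,2,0,2,1,1,1,2,1,0,2,2]
Step 9: insert iux at [0, 6, 9, 21] -> counters=[2,1,1,1,2,0,2,1,2,2,2,1,1,2,1,2,0,2,1,1,1,3,1,0,2,2]
Step 10: insert ksy at [4, 18, 21, 24] -> counters=[2,1,1,1,3,0,2,1,2,2,2,1,1,2,1,2,0,2,2,1,1,4,1,0,3,2]
Step 11: insert iux at [0, 6, 9, 21] -> counters=[3,1,1,1,3,0,3,1,2,3,2,1,1,2,1,2,0,2,2,1,1,5,1,0,3,2]
Step 12: insert o at [1, 10, 13, 24] -> counters=[3,2,1,1,3,0,3,1,2,3,3,1,1,3,1,2,0,2,2,1,1,5,1,0,4,2]
Step 13: insert f at [2, 3, 14, 17] -> counters=[3,2,2,2,3,0,3,1,2,3,3,1,1,3,2,2,0,3,2,1,1,5,1,0,4,2]
Step 14: insert f at [2, 3, 14, 17] -> counters=[3,2,3,3,3,0,3,1,2,3,3,1,1,3,3,2,0,4,2,1,1,5,1,0,4,2]
Step 15: insert zjj at [10, 12, 17, 19] -> counters=[3,2,3,3,3,0,3,1,2,3,4,1,2,3,3,2,0,5,2,2,1,5,1,0,4,2]
Step 16: insert iux at [0, 6, 9, 21] -> counters=[4,2,3,3,3,0,4,1,2,4,4,1,2,3,3,2,0,5,2,2,1,6,1,0,4,2]
Step 17: delete o at [1, 10, 13, 24] -> counters=[4,1,3,3,3,0,4,1,2,4,3,1,2,2,3,2,0,5,2,2,1,6,1,0,3,2]
Step 18: insert o at [1, 10, 13, 24] -> counters=[4,2,3,3,3,0,4,1,2,4,4,1,2,3,3,2,0,5,2,2,1,6,1,0,4,2]
Final counters=[4,2,3,3,3,0,4,1,2,4,4,1,2,3,3,2,0,5,2,2,1,6,1,0,4,2] -> 23 nonzero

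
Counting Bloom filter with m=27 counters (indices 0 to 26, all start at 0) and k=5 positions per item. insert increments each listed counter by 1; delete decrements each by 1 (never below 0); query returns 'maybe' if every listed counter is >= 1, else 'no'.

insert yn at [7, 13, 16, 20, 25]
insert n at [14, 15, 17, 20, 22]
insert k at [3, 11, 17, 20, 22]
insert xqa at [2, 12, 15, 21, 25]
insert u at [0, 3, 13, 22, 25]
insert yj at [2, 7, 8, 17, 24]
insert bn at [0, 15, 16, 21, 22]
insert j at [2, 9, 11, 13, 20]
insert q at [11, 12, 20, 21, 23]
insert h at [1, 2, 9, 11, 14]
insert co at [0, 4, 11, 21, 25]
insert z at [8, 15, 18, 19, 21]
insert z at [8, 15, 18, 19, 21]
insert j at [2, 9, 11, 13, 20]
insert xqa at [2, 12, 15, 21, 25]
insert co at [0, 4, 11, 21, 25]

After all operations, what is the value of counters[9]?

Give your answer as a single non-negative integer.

Answer: 3

Derivation:
Step 1: insert yn at [7, 13, 16, 20, 25] -> counters=[0,0,0,0,0,0,0,1,0,0,0,0,0,1,0,0,1,0,0,0,1,0,0,0,0,1,0]
Step 2: insert n at [14, 15, 17, 20, 22] -> counters=[0,0,0,0,0,0,0,1,0,0,0,0,0,1,1,1,1,1,0,0,2,0,1,0,0,1,0]
Step 3: insert k at [3, 11, 17, 20, 22] -> counters=[0,0,0,1,0,0,0,1,0,0,0,1,0,1,1,1,1,2,0,0,3,0,2,0,0,1,0]
Step 4: insert xqa at [2, 12, 15, 21, 25] -> counters=[0,0,1,1,0,0,0,1,0,0,0,1,1,1,1,2,1,2,0,0,3,1,2,0,0,2,0]
Step 5: insert u at [0, 3, 13, 22, 25] -> counters=[1,0,1,2,0,0,0,1,0,0,0,1,1,2,1,2,1,2,0,0,3,1,3,0,0,3,0]
Step 6: insert yj at [2, 7, 8, 17, 24] -> counters=[1,0,2,2,0,0,0,2,1,0,0,1,1,2,1,2,1,3,0,0,3,1,3,0,1,3,0]
Step 7: insert bn at [0, 15, 16, 21, 22] -> counters=[2,0,2,2,0,0,0,2,1,0,0,1,1,2,1,3,2,3,0,0,3,2,4,0,1,3,0]
Step 8: insert j at [2, 9, 11, 13, 20] -> counters=[2,0,3,2,0,0,0,2,1,1,0,2,1,3,1,3,2,3,0,0,4,2,4,0,1,3,0]
Step 9: insert q at [11, 12, 20, 21, 23] -> counters=[2,0,3,2,0,0,0,2,1,1,0,3,2,3,1,3,2,3,0,0,5,3,4,1,1,3,0]
Step 10: insert h at [1, 2, 9, 11, 14] -> counters=[2,1,4,2,0,0,0,2,1,2,0,4,2,3,2,3,2,3,0,0,5,3,4,1,1,3,0]
Step 11: insert co at [0, 4, 11, 21, 25] -> counters=[3,1,4,2,1,0,0,2,1,2,0,5,2,3,2,3,2,3,0,0,5,4,4,1,1,4,0]
Step 12: insert z at [8, 15, 18, 19, 21] -> counters=[3,1,4,2,1,0,0,2,2,2,0,5,2,3,2,4,2,3,1,1,5,5,4,1,1,4,0]
Step 13: insert z at [8, 15, 18, 19, 21] -> counters=[3,1,4,2,1,0,0,2,3,2,0,5,2,3,2,5,2,3,2,2,5,6,4,1,1,4,0]
Step 14: insert j at [2, 9, 11, 13, 20] -> counters=[3,1,5,2,1,0,0,2,3,3,0,6,2,4,2,5,2,3,2,2,6,6,4,1,1,4,0]
Step 15: insert xqa at [2, 12, 15, 21, 25] -> counters=[3,1,6,2,1,0,0,2,3,3,0,6,3,4,2,6,2,3,2,2,6,7,4,1,1,5,0]
Step 16: insert co at [0, 4, 11, 21, 25] -> counters=[4,1,6,2,2,0,0,2,3,3,0,7,3,4,2,6,2,3,2,2,6,8,4,1,1,6,0]
Final counters=[4,1,6,2,2,0,0,2,3,3,0,7,3,4,2,6,2,3,2,2,6,8,4,1,1,6,0] -> counters[9]=3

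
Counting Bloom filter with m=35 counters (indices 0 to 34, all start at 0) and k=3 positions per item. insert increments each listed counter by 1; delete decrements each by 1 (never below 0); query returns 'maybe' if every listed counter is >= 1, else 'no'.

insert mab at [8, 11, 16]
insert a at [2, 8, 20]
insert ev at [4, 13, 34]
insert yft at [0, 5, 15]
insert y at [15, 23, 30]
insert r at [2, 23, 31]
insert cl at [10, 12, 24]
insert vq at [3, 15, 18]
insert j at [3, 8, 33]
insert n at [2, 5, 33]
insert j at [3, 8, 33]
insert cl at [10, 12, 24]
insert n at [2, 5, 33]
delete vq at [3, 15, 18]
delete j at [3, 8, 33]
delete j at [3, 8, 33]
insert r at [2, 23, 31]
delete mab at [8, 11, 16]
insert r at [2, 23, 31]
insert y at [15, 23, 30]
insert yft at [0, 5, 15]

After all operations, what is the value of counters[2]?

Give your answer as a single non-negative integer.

Step 1: insert mab at [8, 11, 16] -> counters=[0,0,0,0,0,0,0,0,1,0,0,1,0,0,0,0,1,0,0,0,0,0,0,0,0,0,0,0,0,0,0,0,0,0,0]
Step 2: insert a at [2, 8, 20] -> counters=[0,0,1,0,0,0,0,0,2,0,0,1,0,0,0,0,1,0,0,0,1,0,0,0,0,0,0,0,0,0,0,0,0,0,0]
Step 3: insert ev at [4, 13, 34] -> counters=[0,0,1,0,1,0,0,0,2,0,0,1,0,1,0,0,1,0,0,0,1,0,0,0,0,0,0,0,0,0,0,0,0,0,1]
Step 4: insert yft at [0, 5, 15] -> counters=[1,0,1,0,1,1,0,0,2,0,0,1,0,1,0,1,1,0,0,0,1,0,0,0,0,0,0,0,0,0,0,0,0,0,1]
Step 5: insert y at [15, 23, 30] -> counters=[1,0,1,0,1,1,0,0,2,0,0,1,0,1,0,2,1,0,0,0,1,0,0,1,0,0,0,0,0,0,1,0,0,0,1]
Step 6: insert r at [2, 23, 31] -> counters=[1,0,2,0,1,1,0,0,2,0,0,1,0,1,0,2,1,0,0,0,1,0,0,2,0,0,0,0,0,0,1,1,0,0,1]
Step 7: insert cl at [10, 12, 24] -> counters=[1,0,2,0,1,1,0,0,2,0,1,1,1,1,0,2,1,0,0,0,1,0,0,2,1,0,0,0,0,0,1,1,0,0,1]
Step 8: insert vq at [3, 15, 18] -> counters=[1,0,2,1,1,1,0,0,2,0,1,1,1,1,0,3,1,0,1,0,1,0,0,2,1,0,0,0,0,0,1,1,0,0,1]
Step 9: insert j at [3, 8, 33] -> counters=[1,0,2,2,1,1,0,0,3,0,1,1,1,1,0,3,1,0,1,0,1,0,0,2,1,0,0,0,0,0,1,1,0,1,1]
Step 10: insert n at [2, 5, 33] -> counters=[1,0,3,2,1,2,0,0,3,0,1,1,1,1,0,3,1,0,1,0,1,0,0,2,1,0,0,0,0,0,1,1,0,2,1]
Step 11: insert j at [3, 8, 33] -> counters=[1,0,3,3,1,2,0,0,4,0,1,1,1,1,0,3,1,0,1,0,1,0,0,2,1,0,0,0,0,0,1,1,0,3,1]
Step 12: insert cl at [10, 12, 24] -> counters=[1,0,3,3,1,2,0,0,4,0,2,1,2,1,0,3,1,0,1,0,1,0,0,2,2,0,0,0,0,0,1,1,0,3,1]
Step 13: insert n at [2, 5, 33] -> counters=[1,0,4,3,1,3,0,0,4,0,2,1,2,1,0,3,1,0,1,0,1,0,0,2,2,0,0,0,0,0,1,1,0,4,1]
Step 14: delete vq at [3, 15, 18] -> counters=[1,0,4,2,1,3,0,0,4,0,2,1,2,1,0,2,1,0,0,0,1,0,0,2,2,0,0,0,0,0,1,1,0,4,1]
Step 15: delete j at [3, 8, 33] -> counters=[1,0,4,1,1,3,0,0,3,0,2,1,2,1,0,2,1,0,0,0,1,0,0,2,2,0,0,0,0,0,1,1,0,3,1]
Step 16: delete j at [3, 8, 33] -> counters=[1,0,4,0,1,3,0,0,2,0,2,1,2,1,0,2,1,0,0,0,1,0,0,2,2,0,0,0,0,0,1,1,0,2,1]
Step 17: insert r at [2, 23, 31] -> counters=[1,0,5,0,1,3,0,0,2,0,2,1,2,1,0,2,1,0,0,0,1,0,0,3,2,0,0,0,0,0,1,2,0,2,1]
Step 18: delete mab at [8, 11, 16] -> counters=[1,0,5,0,1,3,0,0,1,0,2,0,2,1,0,2,0,0,0,0,1,0,0,3,2,0,0,0,0,0,1,2,0,2,1]
Step 19: insert r at [2, 23, 31] -> counters=[1,0,6,0,1,3,0,0,1,0,2,0,2,1,0,2,0,0,0,0,1,0,0,4,2,0,0,0,0,0,1,3,0,2,1]
Step 20: insert y at [15, 23, 30] -> counters=[1,0,6,0,1,3,0,0,1,0,2,0,2,1,0,3,0,0,0,0,1,0,0,5,2,0,0,0,0,0,2,3,0,2,1]
Step 21: insert yft at [0, 5, 15] -> counters=[2,0,6,0,1,4,0,0,1,0,2,0,2,1,0,4,0,0,0,0,1,0,0,5,2,0,0,0,0,0,2,3,0,2,1]
Final counters=[2,0,6,0,1,4,0,0,1,0,2,0,2,1,0,4,0,0,0,0,1,0,0,5,2,0,0,0,0,0,2,3,0,2,1] -> counters[2]=6

Answer: 6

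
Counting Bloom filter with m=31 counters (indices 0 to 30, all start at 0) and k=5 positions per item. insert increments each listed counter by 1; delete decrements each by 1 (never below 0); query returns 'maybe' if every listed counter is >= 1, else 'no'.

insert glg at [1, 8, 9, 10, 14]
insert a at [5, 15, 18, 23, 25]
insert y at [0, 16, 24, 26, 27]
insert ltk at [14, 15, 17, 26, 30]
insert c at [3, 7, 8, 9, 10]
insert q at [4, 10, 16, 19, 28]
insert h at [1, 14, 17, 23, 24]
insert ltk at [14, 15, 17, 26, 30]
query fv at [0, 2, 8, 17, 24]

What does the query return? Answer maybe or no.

Answer: no

Derivation:
Step 1: insert glg at [1, 8, 9, 10, 14] -> counters=[0,1,0,0,0,0,0,0,1,1,1,0,0,0,1,0,0,0,0,0,0,0,0,0,0,0,0,0,0,0,0]
Step 2: insert a at [5, 15, 18, 23, 25] -> counters=[0,1,0,0,0,1,0,0,1,1,1,0,0,0,1,1,0,0,1,0,0,0,0,1,0,1,0,0,0,0,0]
Step 3: insert y at [0, 16, 24, 26, 27] -> counters=[1,1,0,0,0,1,0,0,1,1,1,0,0,0,1,1,1,0,1,0,0,0,0,1,1,1,1,1,0,0,0]
Step 4: insert ltk at [14, 15, 17, 26, 30] -> counters=[1,1,0,0,0,1,0,0,1,1,1,0,0,0,2,2,1,1,1,0,0,0,0,1,1,1,2,1,0,0,1]
Step 5: insert c at [3, 7, 8, 9, 10] -> counters=[1,1,0,1,0,1,0,1,2,2,2,0,0,0,2,2,1,1,1,0,0,0,0,1,1,1,2,1,0,0,1]
Step 6: insert q at [4, 10, 16, 19, 28] -> counters=[1,1,0,1,1,1,0,1,2,2,3,0,0,0,2,2,2,1,1,1,0,0,0,1,1,1,2,1,1,0,1]
Step 7: insert h at [1, 14, 17, 23, 24] -> counters=[1,2,0,1,1,1,0,1,2,2,3,0,0,0,3,2,2,2,1,1,0,0,0,2,2,1,2,1,1,0,1]
Step 8: insert ltk at [14, 15, 17, 26, 30] -> counters=[1,2,0,1,1,1,0,1,2,2,3,0,0,0,4,3,2,3,1,1,0,0,0,2,2,1,3,1,1,0,2]
Query fv: check counters[0]=1 counters[2]=0 counters[8]=2 counters[17]=3 counters[24]=2 -> no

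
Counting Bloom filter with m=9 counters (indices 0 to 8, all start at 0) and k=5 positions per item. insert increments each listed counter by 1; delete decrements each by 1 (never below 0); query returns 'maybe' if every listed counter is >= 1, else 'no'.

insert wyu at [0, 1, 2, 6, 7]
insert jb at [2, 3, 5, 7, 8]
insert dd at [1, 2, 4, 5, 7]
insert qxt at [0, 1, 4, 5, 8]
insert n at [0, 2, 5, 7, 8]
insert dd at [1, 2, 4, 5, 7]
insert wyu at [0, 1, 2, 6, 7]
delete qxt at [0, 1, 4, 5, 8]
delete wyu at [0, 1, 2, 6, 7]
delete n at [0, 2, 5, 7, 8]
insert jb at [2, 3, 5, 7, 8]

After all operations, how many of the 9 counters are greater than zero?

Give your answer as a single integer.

Step 1: insert wyu at [0, 1, 2, 6, 7] -> counters=[1,1,1,0,0,0,1,1,0]
Step 2: insert jb at [2, 3, 5, 7, 8] -> counters=[1,1,2,1,0,1,1,2,1]
Step 3: insert dd at [1, 2, 4, 5, 7] -> counters=[1,2,3,1,1,2,1,3,1]
Step 4: insert qxt at [0, 1, 4, 5, 8] -> counters=[2,3,3,1,2,3,1,3,2]
Step 5: insert n at [0, 2, 5, 7, 8] -> counters=[3,3,4,1,2,4,1,4,3]
Step 6: insert dd at [1, 2, 4, 5, 7] -> counters=[3,4,5,1,3,5,1,5,3]
Step 7: insert wyu at [0, 1, 2, 6, 7] -> counters=[4,5,6,1,3,5,2,6,3]
Step 8: delete qxt at [0, 1, 4, 5, 8] -> counters=[3,4,6,1,2,4,2,6,2]
Step 9: delete wyu at [0, 1, 2, 6, 7] -> counters=[2,3,5,1,2,4,1,5,2]
Step 10: delete n at [0, 2, 5, 7, 8] -> counters=[1,3,4,1,2,3,1,4,1]
Step 11: insert jb at [2, 3, 5, 7, 8] -> counters=[1,3,5,2,2,4,1,5,2]
Final counters=[1,3,5,2,2,4,1,5,2] -> 9 nonzero

Answer: 9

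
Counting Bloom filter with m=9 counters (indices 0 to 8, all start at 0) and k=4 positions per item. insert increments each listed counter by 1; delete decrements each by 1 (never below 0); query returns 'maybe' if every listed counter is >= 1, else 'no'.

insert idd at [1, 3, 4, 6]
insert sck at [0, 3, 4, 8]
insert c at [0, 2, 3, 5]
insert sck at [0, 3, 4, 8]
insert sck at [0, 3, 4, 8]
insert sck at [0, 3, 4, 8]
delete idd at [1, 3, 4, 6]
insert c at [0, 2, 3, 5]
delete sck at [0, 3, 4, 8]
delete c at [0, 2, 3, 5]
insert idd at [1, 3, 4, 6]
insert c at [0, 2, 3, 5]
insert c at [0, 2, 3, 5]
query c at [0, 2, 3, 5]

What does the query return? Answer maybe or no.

Step 1: insert idd at [1, 3, 4, 6] -> counters=[0,1,0,1,1,0,1,0,0]
Step 2: insert sck at [0, 3, 4, 8] -> counters=[1,1,0,2,2,0,1,0,1]
Step 3: insert c at [0, 2, 3, 5] -> counters=[2,1,1,3,2,1,1,0,1]
Step 4: insert sck at [0, 3, 4, 8] -> counters=[3,1,1,4,3,1,1,0,2]
Step 5: insert sck at [0, 3, 4, 8] -> counters=[4,1,1,5,4,1,1,0,3]
Step 6: insert sck at [0, 3, 4, 8] -> counters=[5,1,1,6,5,1,1,0,4]
Step 7: delete idd at [1, 3, 4, 6] -> counters=[5,0,1,5,4,1,0,0,4]
Step 8: insert c at [0, 2, 3, 5] -> counters=[6,0,2,6,4,2,0,0,4]
Step 9: delete sck at [0, 3, 4, 8] -> counters=[5,0,2,5,3,2,0,0,3]
Step 10: delete c at [0, 2, 3, 5] -> counters=[4,0,1,4,3,1,0,0,3]
Step 11: insert idd at [1, 3, 4, 6] -> counters=[4,1,1,5,4,1,1,0,3]
Step 12: insert c at [0, 2, 3, 5] -> counters=[5,1,2,6,4,2,1,0,3]
Step 13: insert c at [0, 2, 3, 5] -> counters=[6,1,3,7,4,3,1,0,3]
Query c: check counters[0]=6 counters[2]=3 counters[3]=7 counters[5]=3 -> maybe

Answer: maybe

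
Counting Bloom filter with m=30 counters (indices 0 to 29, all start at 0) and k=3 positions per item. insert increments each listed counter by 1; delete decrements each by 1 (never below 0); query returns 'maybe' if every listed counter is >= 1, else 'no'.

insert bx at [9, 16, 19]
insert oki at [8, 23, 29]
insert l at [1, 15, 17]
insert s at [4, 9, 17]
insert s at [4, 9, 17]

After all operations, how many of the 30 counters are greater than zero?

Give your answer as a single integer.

Answer: 10

Derivation:
Step 1: insert bx at [9, 16, 19] -> counters=[0,0,0,0,0,0,0,0,0,1,0,0,0,0,0,0,1,0,0,1,0,0,0,0,0,0,0,0,0,0]
Step 2: insert oki at [8, 23, 29] -> counters=[0,0,0,0,0,0,0,0,1,1,0,0,0,0,0,0,1,0,0,1,0,0,0,1,0,0,0,0,0,1]
Step 3: insert l at [1, 15, 17] -> counters=[0,1,0,0,0,0,0,0,1,1,0,0,0,0,0,1,1,1,0,1,0,0,0,1,0,0,0,0,0,1]
Step 4: insert s at [4, 9, 17] -> counters=[0,1,0,0,1,0,0,0,1,2,0,0,0,0,0,1,1,2,0,1,0,0,0,1,0,0,0,0,0,1]
Step 5: insert s at [4, 9, 17] -> counters=[0,1,0,0,2,0,0,0,1,3,0,0,0,0,0,1,1,3,0,1,0,0,0,1,0,0,0,0,0,1]
Final counters=[0,1,0,0,2,0,0,0,1,3,0,0,0,0,0,1,1,3,0,1,0,0,0,1,0,0,0,0,0,1] -> 10 nonzero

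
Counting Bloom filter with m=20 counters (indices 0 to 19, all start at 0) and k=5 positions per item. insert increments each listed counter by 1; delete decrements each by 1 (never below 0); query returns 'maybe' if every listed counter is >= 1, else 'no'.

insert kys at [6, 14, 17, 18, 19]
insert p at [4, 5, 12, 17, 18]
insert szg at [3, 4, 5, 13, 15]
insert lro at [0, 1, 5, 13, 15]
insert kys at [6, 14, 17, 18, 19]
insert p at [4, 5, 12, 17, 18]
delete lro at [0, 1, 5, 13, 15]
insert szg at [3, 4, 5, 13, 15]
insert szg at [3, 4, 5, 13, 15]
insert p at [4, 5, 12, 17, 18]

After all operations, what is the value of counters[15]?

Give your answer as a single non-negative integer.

Step 1: insert kys at [6, 14, 17, 18, 19] -> counters=[0,0,0,0,0,0,1,0,0,0,0,0,0,0,1,0,0,1,1,1]
Step 2: insert p at [4, 5, 12, 17, 18] -> counters=[0,0,0,0,1,1,1,0,0,0,0,0,1,0,1,0,0,2,2,1]
Step 3: insert szg at [3, 4, 5, 13, 15] -> counters=[0,0,0,1,2,2,1,0,0,0,0,0,1,1,1,1,0,2,2,1]
Step 4: insert lro at [0, 1, 5, 13, 15] -> counters=[1,1,0,1,2,3,1,0,0,0,0,0,1,2,1,2,0,2,2,1]
Step 5: insert kys at [6, 14, 17, 18, 19] -> counters=[1,1,0,1,2,3,2,0,0,0,0,0,1,2,2,2,0,3,3,2]
Step 6: insert p at [4, 5, 12, 17, 18] -> counters=[1,1,0,1,3,4,2,0,0,0,0,0,2,2,2,2,0,4,4,2]
Step 7: delete lro at [0, 1, 5, 13, 15] -> counters=[0,0,0,1,3,3,2,0,0,0,0,0,2,1,2,1,0,4,4,2]
Step 8: insert szg at [3, 4, 5, 13, 15] -> counters=[0,0,0,2,4,4,2,0,0,0,0,0,2,2,2,2,0,4,4,2]
Step 9: insert szg at [3, 4, 5, 13, 15] -> counters=[0,0,0,3,5,5,2,0,0,0,0,0,2,3,2,3,0,4,4,2]
Step 10: insert p at [4, 5, 12, 17, 18] -> counters=[0,0,0,3,6,6,2,0,0,0,0,0,3,3,2,3,0,5,5,2]
Final counters=[0,0,0,3,6,6,2,0,0,0,0,0,3,3,2,3,0,5,5,2] -> counters[15]=3

Answer: 3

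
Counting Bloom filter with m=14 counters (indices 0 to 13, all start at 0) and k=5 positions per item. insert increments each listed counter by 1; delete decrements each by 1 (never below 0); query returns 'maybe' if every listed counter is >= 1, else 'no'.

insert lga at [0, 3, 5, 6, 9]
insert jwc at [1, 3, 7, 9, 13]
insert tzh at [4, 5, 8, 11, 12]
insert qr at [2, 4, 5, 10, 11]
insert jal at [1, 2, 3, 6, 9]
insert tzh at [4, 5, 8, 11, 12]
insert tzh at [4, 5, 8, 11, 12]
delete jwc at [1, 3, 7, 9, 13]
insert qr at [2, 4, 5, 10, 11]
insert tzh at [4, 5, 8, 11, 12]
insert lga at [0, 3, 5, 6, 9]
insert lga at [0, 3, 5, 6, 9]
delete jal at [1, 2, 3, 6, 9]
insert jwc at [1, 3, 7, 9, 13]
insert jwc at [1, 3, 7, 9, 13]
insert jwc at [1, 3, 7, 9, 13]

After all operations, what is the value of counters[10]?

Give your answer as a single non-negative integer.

Step 1: insert lga at [0, 3, 5, 6, 9] -> counters=[1,0,0,1,0,1,1,0,0,1,0,0,0,0]
Step 2: insert jwc at [1, 3, 7, 9, 13] -> counters=[1,1,0,2,0,1,1,1,0,2,0,0,0,1]
Step 3: insert tzh at [4, 5, 8, 11, 12] -> counters=[1,1,0,2,1,2,1,1,1,2,0,1,1,1]
Step 4: insert qr at [2, 4, 5, 10, 11] -> counters=[1,1,1,2,2,3,1,1,1,2,1,2,1,1]
Step 5: insert jal at [1, 2, 3, 6, 9] -> counters=[1,2,2,3,2,3,2,1,1,3,1,2,1,1]
Step 6: insert tzh at [4, 5, 8, 11, 12] -> counters=[1,2,2,3,3,4,2,1,2,3,1,3,2,1]
Step 7: insert tzh at [4, 5, 8, 11, 12] -> counters=[1,2,2,3,4,5,2,1,3,3,1,4,3,1]
Step 8: delete jwc at [1, 3, 7, 9, 13] -> counters=[1,1,2,2,4,5,2,0,3,2,1,4,3,0]
Step 9: insert qr at [2, 4, 5, 10, 11] -> counters=[1,1,3,2,5,6,2,0,3,2,2,5,3,0]
Step 10: insert tzh at [4, 5, 8, 11, 12] -> counters=[1,1,3,2,6,7,2,0,4,2,2,6,4,0]
Step 11: insert lga at [0, 3, 5, 6, 9] -> counters=[2,1,3,3,6,8,3,0,4,3,2,6,4,0]
Step 12: insert lga at [0, 3, 5, 6, 9] -> counters=[3,1,3,4,6,9,4,0,4,4,2,6,4,0]
Step 13: delete jal at [1, 2, 3, 6, 9] -> counters=[3,0,2,3,6,9,3,0,4,3,2,6,4,0]
Step 14: insert jwc at [1, 3, 7, 9, 13] -> counters=[3,1,2,4,6,9,3,1,4,4,2,6,4,1]
Step 15: insert jwc at [1, 3, 7, 9, 13] -> counters=[3,2,2,5,6,9,3,2,4,5,2,6,4,2]
Step 16: insert jwc at [1, 3, 7, 9, 13] -> counters=[3,3,2,6,6,9,3,3,4,6,2,6,4,3]
Final counters=[3,3,2,6,6,9,3,3,4,6,2,6,4,3] -> counters[10]=2

Answer: 2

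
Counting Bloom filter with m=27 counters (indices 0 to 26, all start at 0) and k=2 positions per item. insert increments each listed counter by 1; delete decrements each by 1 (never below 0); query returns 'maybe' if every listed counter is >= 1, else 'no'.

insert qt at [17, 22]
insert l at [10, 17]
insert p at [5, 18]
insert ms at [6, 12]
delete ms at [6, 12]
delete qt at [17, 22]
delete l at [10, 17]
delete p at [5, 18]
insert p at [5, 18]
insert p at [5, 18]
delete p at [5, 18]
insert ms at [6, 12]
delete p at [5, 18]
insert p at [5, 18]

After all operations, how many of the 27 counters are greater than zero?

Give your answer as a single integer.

Step 1: insert qt at [17, 22] -> counters=[0,0,0,0,0,0,0,0,0,0,0,0,0,0,0,0,0,1,0,0,0,0,1,0,0,0,0]
Step 2: insert l at [10, 17] -> counters=[0,0,0,0,0,0,0,0,0,0,1,0,0,0,0,0,0,2,0,0,0,0,1,0,0,0,0]
Step 3: insert p at [5, 18] -> counters=[0,0,0,0,0,1,0,0,0,0,1,0,0,0,0,0,0,2,1,0,0,0,1,0,0,0,0]
Step 4: insert ms at [6, 12] -> counters=[0,0,0,0,0,1,1,0,0,0,1,0,1,0,0,0,0,2,1,0,0,0,1,0,0,0,0]
Step 5: delete ms at [6, 12] -> counters=[0,0,0,0,0,1,0,0,0,0,1,0,0,0,0,0,0,2,1,0,0,0,1,0,0,0,0]
Step 6: delete qt at [17, 22] -> counters=[0,0,0,0,0,1,0,0,0,0,1,0,0,0,0,0,0,1,1,0,0,0,0,0,0,0,0]
Step 7: delete l at [10, 17] -> counters=[0,0,0,0,0,1,0,0,0,0,0,0,0,0,0,0,0,0,1,0,0,0,0,0,0,0,0]
Step 8: delete p at [5, 18] -> counters=[0,0,0,0,0,0,0,0,0,0,0,0,0,0,0,0,0,0,0,0,0,0,0,0,0,0,0]
Step 9: insert p at [5, 18] -> counters=[0,0,0,0,0,1,0,0,0,0,0,0,0,0,0,0,0,0,1,0,0,0,0,0,0,0,0]
Step 10: insert p at [5, 18] -> counters=[0,0,0,0,0,2,0,0,0,0,0,0,0,0,0,0,0,0,2,0,0,0,0,0,0,0,0]
Step 11: delete p at [5, 18] -> counters=[0,0,0,0,0,1,0,0,0,0,0,0,0,0,0,0,0,0,1,0,0,0,0,0,0,0,0]
Step 12: insert ms at [6, 12] -> counters=[0,0,0,0,0,1,1,0,0,0,0,0,1,0,0,0,0,0,1,0,0,0,0,0,0,0,0]
Step 13: delete p at [5, 18] -> counters=[0,0,0,0,0,0,1,0,0,0,0,0,1,0,0,0,0,0,0,0,0,0,0,0,0,0,0]
Step 14: insert p at [5, 18] -> counters=[0,0,0,0,0,1,1,0,0,0,0,0,1,0,0,0,0,0,1,0,0,0,0,0,0,0,0]
Final counters=[0,0,0,0,0,1,1,0,0,0,0,0,1,0,0,0,0,0,1,0,0,0,0,0,0,0,0] -> 4 nonzero

Answer: 4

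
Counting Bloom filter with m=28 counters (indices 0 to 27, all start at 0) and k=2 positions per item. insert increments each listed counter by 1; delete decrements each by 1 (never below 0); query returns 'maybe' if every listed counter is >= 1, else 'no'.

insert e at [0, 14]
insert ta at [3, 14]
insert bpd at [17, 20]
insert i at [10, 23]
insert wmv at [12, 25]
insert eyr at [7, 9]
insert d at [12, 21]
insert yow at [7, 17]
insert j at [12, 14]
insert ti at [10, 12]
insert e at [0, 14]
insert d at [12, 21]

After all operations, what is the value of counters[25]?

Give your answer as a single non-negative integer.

Step 1: insert e at [0, 14] -> counters=[1,0,0,0,0,0,0,0,0,0,0,0,0,0,1,0,0,0,0,0,0,0,0,0,0,0,0,0]
Step 2: insert ta at [3, 14] -> counters=[1,0,0,1,0,0,0,0,0,0,0,0,0,0,2,0,0,0,0,0,0,0,0,0,0,0,0,0]
Step 3: insert bpd at [17, 20] -> counters=[1,0,0,1,0,0,0,0,0,0,0,0,0,0,2,0,0,1,0,0,1,0,0,0,0,0,0,0]
Step 4: insert i at [10, 23] -> counters=[1,0,0,1,0,0,0,0,0,0,1,0,0,0,2,0,0,1,0,0,1,0,0,1,0,0,0,0]
Step 5: insert wmv at [12, 25] -> counters=[1,0,0,1,0,0,0,0,0,0,1,0,1,0,2,0,0,1,0,0,1,0,0,1,0,1,0,0]
Step 6: insert eyr at [7, 9] -> counters=[1,0,0,1,0,0,0,1,0,1,1,0,1,0,2,0,0,1,0,0,1,0,0,1,0,1,0,0]
Step 7: insert d at [12, 21] -> counters=[1,0,0,1,0,0,0,1,0,1,1,0,2,0,2,0,0,1,0,0,1,1,0,1,0,1,0,0]
Step 8: insert yow at [7, 17] -> counters=[1,0,0,1,0,0,0,2,0,1,1,0,2,0,2,0,0,2,0,0,1,1,0,1,0,1,0,0]
Step 9: insert j at [12, 14] -> counters=[1,0,0,1,0,0,0,2,0,1,1,0,3,0,3,0,0,2,0,0,1,1,0,1,0,1,0,0]
Step 10: insert ti at [10, 12] -> counters=[1,0,0,1,0,0,0,2,0,1,2,0,4,0,3,0,0,2,0,0,1,1,0,1,0,1,0,0]
Step 11: insert e at [0, 14] -> counters=[2,0,0,1,0,0,0,2,0,1,2,0,4,0,4,0,0,2,0,0,1,1,0,1,0,1,0,0]
Step 12: insert d at [12, 21] -> counters=[2,0,0,1,0,0,0,2,0,1,2,0,5,0,4,0,0,2,0,0,1,2,0,1,0,1,0,0]
Final counters=[2,0,0,1,0,0,0,2,0,1,2,0,5,0,4,0,0,2,0,0,1,2,0,1,0,1,0,0] -> counters[25]=1

Answer: 1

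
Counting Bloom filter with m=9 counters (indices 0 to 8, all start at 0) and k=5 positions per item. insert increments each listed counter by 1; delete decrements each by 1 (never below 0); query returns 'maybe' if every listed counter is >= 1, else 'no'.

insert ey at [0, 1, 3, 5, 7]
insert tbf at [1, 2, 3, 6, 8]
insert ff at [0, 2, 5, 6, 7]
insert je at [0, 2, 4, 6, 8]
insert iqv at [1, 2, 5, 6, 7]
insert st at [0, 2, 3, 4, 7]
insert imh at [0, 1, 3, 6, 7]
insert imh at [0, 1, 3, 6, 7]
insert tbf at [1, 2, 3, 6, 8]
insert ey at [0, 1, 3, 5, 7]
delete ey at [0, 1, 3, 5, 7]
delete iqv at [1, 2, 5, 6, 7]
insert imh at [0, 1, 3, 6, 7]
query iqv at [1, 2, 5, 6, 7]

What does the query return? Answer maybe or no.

Answer: maybe

Derivation:
Step 1: insert ey at [0, 1, 3, 5, 7] -> counters=[1,1,0,1,0,1,0,1,0]
Step 2: insert tbf at [1, 2, 3, 6, 8] -> counters=[1,2,1,2,0,1,1,1,1]
Step 3: insert ff at [0, 2, 5, 6, 7] -> counters=[2,2,2,2,0,2,2,2,1]
Step 4: insert je at [0, 2, 4, 6, 8] -> counters=[3,2,3,2,1,2,3,2,2]
Step 5: insert iqv at [1, 2, 5, 6, 7] -> counters=[3,3,4,2,1,3,4,3,2]
Step 6: insert st at [0, 2, 3, 4, 7] -> counters=[4,3,5,3,2,3,4,4,2]
Step 7: insert imh at [0, 1, 3, 6, 7] -> counters=[5,4,5,4,2,3,5,5,2]
Step 8: insert imh at [0, 1, 3, 6, 7] -> counters=[6,5,5,5,2,3,6,6,2]
Step 9: insert tbf at [1, 2, 3, 6, 8] -> counters=[6,6,6,6,2,3,7,6,3]
Step 10: insert ey at [0, 1, 3, 5, 7] -> counters=[7,7,6,7,2,4,7,7,3]
Step 11: delete ey at [0, 1, 3, 5, 7] -> counters=[6,6,6,6,2,3,7,6,3]
Step 12: delete iqv at [1, 2, 5, 6, 7] -> counters=[6,5,5,6,2,2,6,5,3]
Step 13: insert imh at [0, 1, 3, 6, 7] -> counters=[7,6,5,7,2,2,7,6,3]
Query iqv: check counters[1]=6 counters[2]=5 counters[5]=2 counters[6]=7 counters[7]=6 -> maybe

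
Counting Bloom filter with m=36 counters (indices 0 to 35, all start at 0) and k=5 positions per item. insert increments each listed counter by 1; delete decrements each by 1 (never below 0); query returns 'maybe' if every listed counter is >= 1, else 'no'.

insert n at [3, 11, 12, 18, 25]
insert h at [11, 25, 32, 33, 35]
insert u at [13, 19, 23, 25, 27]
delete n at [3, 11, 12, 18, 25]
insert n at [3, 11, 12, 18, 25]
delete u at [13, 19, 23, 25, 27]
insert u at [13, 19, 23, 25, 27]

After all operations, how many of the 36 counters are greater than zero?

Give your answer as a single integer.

Step 1: insert n at [3, 11, 12, 18, 25] -> counters=[0,0,0,1,0,0,0,0,0,0,0,1,1,0,0,0,0,0,1,0,0,0,0,0,0,1,0,0,0,0,0,0,0,0,0,0]
Step 2: insert h at [11, 25, 32, 33, 35] -> counters=[0,0,0,1,0,0,0,0,0,0,0,2,1,0,0,0,0,0,1,0,0,0,0,0,0,2,0,0,0,0,0,0,1,1,0,1]
Step 3: insert u at [13, 19, 23, 25, 27] -> counters=[0,0,0,1,0,0,0,0,0,0,0,2,1,1,0,0,0,0,1,1,0,0,0,1,0,3,0,1,0,0,0,0,1,1,0,1]
Step 4: delete n at [3, 11, 12, 18, 25] -> counters=[0,0,0,0,0,0,0,0,0,0,0,1,0,1,0,0,0,0,0,1,0,0,0,1,0,2,0,1,0,0,0,0,1,1,0,1]
Step 5: insert n at [3, 11, 12, 18, 25] -> counters=[0,0,0,1,0,0,0,0,0,0,0,2,1,1,0,0,0,0,1,1,0,0,0,1,0,3,0,1,0,0,0,0,1,1,0,1]
Step 6: delete u at [13, 19, 23, 25, 27] -> counters=[0,0,0,1,0,0,0,0,0,0,0,2,1,0,0,0,0,0,1,0,0,0,0,0,0,2,0,0,0,0,0,0,1,1,0,1]
Step 7: insert u at [13, 19, 23, 25, 27] -> counters=[0,0,0,1,0,0,0,0,0,0,0,2,1,1,0,0,0,0,1,1,0,0,0,1,0,3,0,1,0,0,0,0,1,1,0,1]
Final counters=[0,0,0,1,0,0,0,0,0,0,0,2,1,1,0,0,0,0,1,1,0,0,0,1,0,3,0,1,0,0,0,0,1,1,0,1] -> 12 nonzero

Answer: 12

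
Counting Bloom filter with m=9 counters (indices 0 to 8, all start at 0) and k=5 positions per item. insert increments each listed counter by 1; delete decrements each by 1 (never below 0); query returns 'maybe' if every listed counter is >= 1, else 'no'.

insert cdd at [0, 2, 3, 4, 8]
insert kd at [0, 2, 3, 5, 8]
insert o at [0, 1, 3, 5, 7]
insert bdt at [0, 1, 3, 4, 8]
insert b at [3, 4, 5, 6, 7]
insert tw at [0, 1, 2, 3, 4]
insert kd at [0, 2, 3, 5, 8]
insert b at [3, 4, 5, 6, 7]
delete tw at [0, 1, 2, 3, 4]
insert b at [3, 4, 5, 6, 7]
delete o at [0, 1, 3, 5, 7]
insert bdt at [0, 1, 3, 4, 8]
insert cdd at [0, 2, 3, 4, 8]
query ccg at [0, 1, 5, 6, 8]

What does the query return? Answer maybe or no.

Answer: maybe

Derivation:
Step 1: insert cdd at [0, 2, 3, 4, 8] -> counters=[1,0,1,1,1,0,0,0,1]
Step 2: insert kd at [0, 2, 3, 5, 8] -> counters=[2,0,2,2,1,1,0,0,2]
Step 3: insert o at [0, 1, 3, 5, 7] -> counters=[3,1,2,3,1,2,0,1,2]
Step 4: insert bdt at [0, 1, 3, 4, 8] -> counters=[4,2,2,4,2,2,0,1,3]
Step 5: insert b at [3, 4, 5, 6, 7] -> counters=[4,2,2,5,3,3,1,2,3]
Step 6: insert tw at [0, 1, 2, 3, 4] -> counters=[5,3,3,6,4,3,1,2,3]
Step 7: insert kd at [0, 2, 3, 5, 8] -> counters=[6,3,4,7,4,4,1,2,4]
Step 8: insert b at [3, 4, 5, 6, 7] -> counters=[6,3,4,8,5,5,2,3,4]
Step 9: delete tw at [0, 1, 2, 3, 4] -> counters=[5,2,3,7,4,5,2,3,4]
Step 10: insert b at [3, 4, 5, 6, 7] -> counters=[5,2,3,8,5,6,3,4,4]
Step 11: delete o at [0, 1, 3, 5, 7] -> counters=[4,1,3,7,5,5,3,3,4]
Step 12: insert bdt at [0, 1, 3, 4, 8] -> counters=[5,2,3,8,6,5,3,3,5]
Step 13: insert cdd at [0, 2, 3, 4, 8] -> counters=[6,2,4,9,7,5,3,3,6]
Query ccg: check counters[0]=6 counters[1]=2 counters[5]=5 counters[6]=3 counters[8]=6 -> maybe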